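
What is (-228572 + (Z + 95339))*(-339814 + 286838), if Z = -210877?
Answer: 18229571360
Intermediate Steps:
(-228572 + (Z + 95339))*(-339814 + 286838) = (-228572 + (-210877 + 95339))*(-339814 + 286838) = (-228572 - 115538)*(-52976) = -344110*(-52976) = 18229571360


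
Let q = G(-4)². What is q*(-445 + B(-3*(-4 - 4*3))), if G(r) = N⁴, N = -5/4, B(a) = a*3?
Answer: -117578125/65536 ≈ -1794.1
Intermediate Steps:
B(a) = 3*a
N = -5/4 (N = -5*¼ = -5/4 ≈ -1.2500)
G(r) = 625/256 (G(r) = (-5/4)⁴ = 625/256)
q = 390625/65536 (q = (625/256)² = 390625/65536 ≈ 5.9605)
q*(-445 + B(-3*(-4 - 4*3))) = 390625*(-445 + 3*(-3*(-4 - 4*3)))/65536 = 390625*(-445 + 3*(-3*(-4 - 12)))/65536 = 390625*(-445 + 3*(-3*(-16)))/65536 = 390625*(-445 + 3*48)/65536 = 390625*(-445 + 144)/65536 = (390625/65536)*(-301) = -117578125/65536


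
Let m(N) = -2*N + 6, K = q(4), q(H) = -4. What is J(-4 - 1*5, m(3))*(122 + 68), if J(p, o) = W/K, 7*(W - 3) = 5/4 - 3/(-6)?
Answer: -1235/8 ≈ -154.38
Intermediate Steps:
K = -4
W = 13/4 (W = 3 + (5/4 - 3/(-6))/7 = 3 + (5*(1/4) - 3*(-1/6))/7 = 3 + (5/4 + 1/2)/7 = 3 + (1/7)*(7/4) = 3 + 1/4 = 13/4 ≈ 3.2500)
m(N) = 6 - 2*N
J(p, o) = -13/16 (J(p, o) = (13/4)/(-4) = (13/4)*(-1/4) = -13/16)
J(-4 - 1*5, m(3))*(122 + 68) = -13*(122 + 68)/16 = -13/16*190 = -1235/8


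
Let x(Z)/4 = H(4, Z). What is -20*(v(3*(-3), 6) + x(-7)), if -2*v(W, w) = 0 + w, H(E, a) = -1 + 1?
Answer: 60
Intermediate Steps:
H(E, a) = 0
x(Z) = 0 (x(Z) = 4*0 = 0)
v(W, w) = -w/2 (v(W, w) = -(0 + w)/2 = -w/2)
-20*(v(3*(-3), 6) + x(-7)) = -20*(-½*6 + 0) = -20*(-3 + 0) = -20*(-3) = 60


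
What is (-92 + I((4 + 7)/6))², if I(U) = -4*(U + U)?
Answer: 102400/9 ≈ 11378.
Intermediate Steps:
I(U) = -8*U
(-92 + I((4 + 7)/6))² = (-92 - 8*(4 + 7)/6)² = (-92 - 88/6)² = (-92 - 8*11/6)² = (-92 - 44/3)² = (-320/3)² = 102400/9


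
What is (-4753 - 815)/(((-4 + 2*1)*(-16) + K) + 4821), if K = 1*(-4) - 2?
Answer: -5568/4847 ≈ -1.1488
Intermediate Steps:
K = -6 (K = -4 - 2 = -6)
(-4753 - 815)/(((-4 + 2*1)*(-16) + K) + 4821) = (-4753 - 815)/(((-4 + 2*1)*(-16) - 6) + 4821) = -5568/(((-4 + 2)*(-16) - 6) + 4821) = -5568/((-2*(-16) - 6) + 4821) = -5568/((32 - 6) + 4821) = -5568/(26 + 4821) = -5568/4847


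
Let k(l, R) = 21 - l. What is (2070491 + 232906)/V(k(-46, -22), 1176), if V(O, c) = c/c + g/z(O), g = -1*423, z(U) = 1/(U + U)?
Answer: -2303397/56681 ≈ -40.638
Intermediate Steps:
z(U) = 1/(2*U)
g = -423
V(O, c) = 1 - 846*O (V(O, c) = c/c - 423*2*O = 1 - 846*O)
(2070491 + 232906)/V(k(-46, -22), 1176) = (2070491 + 232906)/(1 - 846*(21 - 1*(-46))) = 2303397/(1 - 846*(21 + 46)) = 2303397/(1 - 846*67) = 2303397/(1 - 56682) = 2303397/(-56681) = 2303397*(-1/56681) = -2303397/56681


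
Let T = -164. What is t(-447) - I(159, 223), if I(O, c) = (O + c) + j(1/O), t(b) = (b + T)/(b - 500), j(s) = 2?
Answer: -363037/947 ≈ -383.35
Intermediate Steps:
t(b) = (-164 + b)/(-500 + b) (t(b) = (b - 164)/(b - 500) = (-164 + b)/(-500 + b))
I(O, c) = 2 + O + c (I(O, c) = (O + c) + 2 = 2 + O + c)
t(-447) - I(159, 223) = (-164 - 447)/(-500 - 447) - (2 + 159 + 223) = -611/(-947) - 1*384 = -1/947*(-611) - 384 = 611/947 - 384 = -363037/947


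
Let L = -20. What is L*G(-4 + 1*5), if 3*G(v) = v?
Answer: -20/3 ≈ -6.6667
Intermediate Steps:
G(v) = v/3
L*G(-4 + 1*5) = -20*(-4 + 1*5)/3 = -20*(-4 + 5)/3 = -20/3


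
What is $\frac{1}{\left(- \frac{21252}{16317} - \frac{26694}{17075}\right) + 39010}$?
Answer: $\frac{13267275}{517518376612} \approx 2.5636 \cdot 10^{-5}$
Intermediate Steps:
$\frac{1}{\left(- \frac{21252}{16317} - \frac{26694}{17075}\right) + 39010} = \frac{1}{\left(\left(-21252\right) \frac{1}{16317} - \frac{26694}{17075}\right) + 39010} = \frac{1}{\left(- \frac{1012}{777} - \frac{26694}{17075}\right) + 39010} = \frac{1}{- \frac{38021138}{13267275} + 39010} = \frac{1}{\frac{517518376612}{13267275}} = \frac{13267275}{517518376612}$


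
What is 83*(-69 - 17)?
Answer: -7138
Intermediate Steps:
83*(-69 - 17) = 83*(-86) = -7138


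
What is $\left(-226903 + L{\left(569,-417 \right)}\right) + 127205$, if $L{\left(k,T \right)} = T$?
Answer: $-100115$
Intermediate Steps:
$\left(-226903 + L{\left(569,-417 \right)}\right) + 127205 = \left(-226903 - 417\right) + 127205 = -227320 + 127205 = -100115$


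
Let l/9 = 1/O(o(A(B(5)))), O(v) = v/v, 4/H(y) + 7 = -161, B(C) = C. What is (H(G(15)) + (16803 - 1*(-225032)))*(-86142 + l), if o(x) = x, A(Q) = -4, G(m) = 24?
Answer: -291619608059/14 ≈ -2.0830e+10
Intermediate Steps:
H(y) = -1/42 (H(y) = 4/(-7 - 161) = 4/(-168) = 4*(-1/168) = -1/42)
O(v) = 1
l = 9 (l = 9/1 = 9*1 = 9)
(H(G(15)) + (16803 - 1*(-225032)))*(-86142 + l) = (-1/42 + (16803 - 1*(-225032)))*(-86142 + 9) = (-1/42 + (16803 + 225032))*(-86133) = (-1/42 + 241835)*(-86133) = (10157069/42)*(-86133) = -291619608059/14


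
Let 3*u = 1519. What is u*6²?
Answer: 18228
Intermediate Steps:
u = 1519/3 (u = (⅓)*1519 = 1519/3 ≈ 506.33)
u*6² = (1519/3)*6² = (1519/3)*36 = 18228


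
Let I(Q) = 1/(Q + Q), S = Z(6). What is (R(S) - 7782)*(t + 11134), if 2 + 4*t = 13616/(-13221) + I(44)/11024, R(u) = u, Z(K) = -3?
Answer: -38004987886884185/438490624 ≈ -8.6672e+7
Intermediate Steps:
S = -3
I(Q) = 1/(2*Q)
t = -2989287175/3946415616 (t = -½ + (13616/(-13221) + ((½)/44)/11024)/4 = -½ + (13616*(-1/13221) + ((½)*(1/44))*(1/11024))/4 = -½ + (-13616/13221 + (1/88)*(1/11024))/4 = -½ + (-13616/13221 + 1/970112)/4 = -½ + (¼)*(-1016079367/986603904) = -½ - 1016079367/3946415616 = -2989287175/3946415616 ≈ -0.75747)
(R(S) - 7782)*(t + 11134) = (-3 - 7782)*(-2989287175/3946415616 + 11134) = -7785*43936402181369/3946415616 = -38004987886884185/438490624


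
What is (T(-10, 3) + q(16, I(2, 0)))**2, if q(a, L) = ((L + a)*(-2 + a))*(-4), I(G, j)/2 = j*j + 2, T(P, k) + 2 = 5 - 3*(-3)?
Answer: 1227664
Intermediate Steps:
T(P, k) = 12 (T(P, k) = -2 + (5 - 3*(-3)) = -2 + (5 + 9) = -2 + 14 = 12)
I(G, j) = 4 + 2*j**2 (I(G, j) = 2*(j*j + 2) = 2*(j**2 + 2) = 2*(2 + j**2) = 4 + 2*j**2)
q(a, L) = -4*(-2 + a)*(L + a) (q(a, L) = ((-2 + a)*(L + a))*(-4) = -4*(-2 + a)*(L + a))
(T(-10, 3) + q(16, I(2, 0)))**2 = (12 + (-4*16**2 + 8*(4 + 2*0**2) + 8*16 - 4*(4 + 2*0**2)*16))**2 = (12 + (-4*256 + 8*(4 + 2*0) + 128 - 4*(4 + 2*0)*16))**2 = (12 + (-1024 + 8*(4 + 0) + 128 - 4*(4 + 0)*16))**2 = (12 + (-1024 + 8*4 + 128 - 4*4*16))**2 = (12 + (-1024 + 32 + 128 - 256))**2 = (12 - 1120)**2 = (-1108)**2 = 1227664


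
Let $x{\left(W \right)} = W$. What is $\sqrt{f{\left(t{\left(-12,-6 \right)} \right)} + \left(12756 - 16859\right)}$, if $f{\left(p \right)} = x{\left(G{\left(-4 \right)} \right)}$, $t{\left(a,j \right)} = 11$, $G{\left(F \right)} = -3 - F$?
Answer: $i \sqrt{4102} \approx 64.047 i$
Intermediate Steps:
$f{\left(p \right)} = 1$ ($f{\left(p \right)} = -3 - -4 = -3 + 4 = 1$)
$\sqrt{f{\left(t{\left(-12,-6 \right)} \right)} + \left(12756 - 16859\right)} = \sqrt{1 + \left(12756 - 16859\right)} = \sqrt{1 - 4103} = \sqrt{-4102} = i \sqrt{4102}$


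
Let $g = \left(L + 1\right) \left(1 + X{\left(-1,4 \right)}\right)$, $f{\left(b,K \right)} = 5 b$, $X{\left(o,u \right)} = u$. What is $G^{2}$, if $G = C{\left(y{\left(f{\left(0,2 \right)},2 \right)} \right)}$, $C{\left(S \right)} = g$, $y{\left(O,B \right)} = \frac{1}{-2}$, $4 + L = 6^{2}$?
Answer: $27225$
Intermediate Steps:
$L = 32$ ($L = -4 + 6^{2} = -4 + 36 = 32$)
$y{\left(O,B \right)} = - \frac{1}{2}$
$g = 165$ ($g = \left(32 + 1\right) \left(1 + 4\right) = 33 \cdot 5 = 165$)
$C{\left(S \right)} = 165$
$G = 165$
$G^{2} = 165^{2} = 27225$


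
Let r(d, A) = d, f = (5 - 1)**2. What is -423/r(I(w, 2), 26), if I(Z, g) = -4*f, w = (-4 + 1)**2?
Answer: 423/64 ≈ 6.6094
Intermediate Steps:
f = 16 (f = 4**2 = 16)
w = 9 (w = (-3)**2 = 9)
I(Z, g) = -64 (I(Z, g) = -4*16 = -64)
-423/r(I(w, 2), 26) = -423/(-64) = -423*(-1/64) = 423/64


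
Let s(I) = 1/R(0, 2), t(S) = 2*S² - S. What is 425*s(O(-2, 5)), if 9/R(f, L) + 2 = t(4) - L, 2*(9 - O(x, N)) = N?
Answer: 3400/3 ≈ 1133.3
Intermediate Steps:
O(x, N) = 9 - N/2
t(S) = -S + 2*S²
R(f, L) = 9/(26 - L) (R(f, L) = 9/(-2 + (4*(-1 + 2*4) - L)) = 9/(-2 + (4*(-1 + 8) - L)) = 9/(-2 + (4*7 - L)) = 9/(-2 + (28 - L)) = 9/(26 - L))
s(I) = 8/3 (s(I) = 1/(-9/(-26 + 2)) = 1/(-9/(-24)) = 1/(-9*(-1/24)) = 1/(3/8) = 8/3)
425*s(O(-2, 5)) = 425*(8/3) = 3400/3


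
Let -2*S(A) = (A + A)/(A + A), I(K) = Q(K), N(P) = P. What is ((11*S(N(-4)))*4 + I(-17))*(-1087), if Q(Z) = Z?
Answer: 42393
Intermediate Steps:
I(K) = K
S(A) = -½ (S(A) = -(A + A)/(2*(A + A)) = -2*A/(2*(2*A)) = -2*A*1/(2*A)/2 = -½*1 = -½)
((11*S(N(-4)))*4 + I(-17))*(-1087) = ((11*(-½))*4 - 17)*(-1087) = (-11/2*4 - 17)*(-1087) = (-22 - 17)*(-1087) = -39*(-1087) = 42393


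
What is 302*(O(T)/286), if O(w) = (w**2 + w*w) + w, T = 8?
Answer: 20536/143 ≈ 143.61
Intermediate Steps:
O(w) = w + 2*w**2 (O(w) = (w**2 + w**2) + w = 2*w**2 + w = w + 2*w**2)
302*(O(T)/286) = 302*((8*(1 + 2*8))/286) = 302*((8*(1 + 16))*(1/286)) = 302*((8*17)*(1/286)) = 302*(136*(1/286)) = 302*(68/143) = 20536/143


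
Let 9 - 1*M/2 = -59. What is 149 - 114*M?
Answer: -15355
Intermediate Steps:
M = 136 (M = 18 - 2*(-59) = 18 + 118 = 136)
149 - 114*M = 149 - 114*136 = 149 - 15504 = -15355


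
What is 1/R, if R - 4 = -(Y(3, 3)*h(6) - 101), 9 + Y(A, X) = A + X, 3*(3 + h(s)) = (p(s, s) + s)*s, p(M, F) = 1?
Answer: 1/138 ≈ 0.0072464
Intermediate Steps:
h(s) = -3 + s*(1 + s)/3 (h(s) = -3 + ((1 + s)*s)/3 = -3 + (s*(1 + s))/3 = -3 + s*(1 + s)/3)
Y(A, X) = -9 + A + X (Y(A, X) = -9 + (A + X) = -9 + A + X)
R = 138 (R = 4 - ((-9 + 3 + 3)*(-3 + (⅓)*6 + (⅓)*6²) - 101) = 4 - (-3*(-3 + 2 + (⅓)*36) - 101) = 4 - (-3*(-3 + 2 + 12) - 101) = 4 - (-3*11 - 101) = 4 - (-33 - 101) = 4 - 1*(-134) = 4 + 134 = 138)
1/R = 1/138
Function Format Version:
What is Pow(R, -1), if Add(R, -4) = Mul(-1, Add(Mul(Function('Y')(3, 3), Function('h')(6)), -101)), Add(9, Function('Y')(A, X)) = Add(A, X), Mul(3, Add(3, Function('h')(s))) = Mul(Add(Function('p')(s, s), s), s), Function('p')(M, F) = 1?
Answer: Rational(1, 138) ≈ 0.0072464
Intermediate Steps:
Function('h')(s) = Add(-3, Mul(Rational(1, 3), s, Add(1, s))) (Function('h')(s) = Add(-3, Mul(Rational(1, 3), Mul(Add(1, s), s))) = Add(-3, Mul(Rational(1, 3), Mul(s, Add(1, s)))) = Add(-3, Mul(Rational(1, 3), s, Add(1, s))))
Function('Y')(A, X) = Add(-9, A, X) (Function('Y')(A, X) = Add(-9, Add(A, X)) = Add(-9, A, X))
R = 138 (R = Add(4, Mul(-1, Add(Mul(Add(-9, 3, 3), Add(-3, Mul(Rational(1, 3), 6), Mul(Rational(1, 3), Pow(6, 2)))), -101))) = Add(4, Mul(-1, Add(Mul(-3, Add(-3, 2, Mul(Rational(1, 3), 36))), -101))) = Add(4, Mul(-1, Add(Mul(-3, Add(-3, 2, 12)), -101))) = Add(4, Mul(-1, Add(Mul(-3, 11), -101))) = Add(4, Mul(-1, Add(-33, -101))) = Add(4, Mul(-1, -134)) = Add(4, 134) = 138)
Pow(R, -1) = Pow(138, -1) = Rational(1, 138)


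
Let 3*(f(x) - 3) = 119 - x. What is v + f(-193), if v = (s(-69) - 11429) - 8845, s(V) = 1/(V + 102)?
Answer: -665510/33 ≈ -20167.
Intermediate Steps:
f(x) = 128/3 - x/3 (f(x) = 3 + (119 - x)/3 = 3 + (119/3 - x/3) = 128/3 - x/3)
s(V) = 1/(102 + V)
v = -669041/33 (v = (1/(102 - 69) - 11429) - 8845 = (1/33 - 11429) - 8845 = -377156/33 - 8845 = -669041/33 ≈ -20274.)
v + f(-193) = -669041/33 + (128/3 - 1/3*(-193)) = -669041/33 + (128/3 + 193/3) = -669041/33 + 107 = -665510/33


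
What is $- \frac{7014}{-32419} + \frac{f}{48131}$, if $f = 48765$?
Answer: $\frac{1918503369}{1560358889} \approx 1.2295$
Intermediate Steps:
$- \frac{7014}{-32419} + \frac{f}{48131} = - \frac{7014}{-32419} + \frac{48765}{48131} = \left(-7014\right) \left(- \frac{1}{32419}\right) + 48765 \cdot \frac{1}{48131} = \frac{7014}{32419} + \frac{48765}{48131} = \frac{1918503369}{1560358889}$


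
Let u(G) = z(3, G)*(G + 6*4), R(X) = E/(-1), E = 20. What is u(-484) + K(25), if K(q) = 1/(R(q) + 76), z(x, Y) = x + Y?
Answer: 12390561/56 ≈ 2.2126e+5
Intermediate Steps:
R(X) = -20 (R(X) = 20/(-1) = 20*(-1) = -20)
z(x, Y) = Y + x
K(q) = 1/56 (K(q) = 1/(-20 + 76) = 1/56)
u(G) = (3 + G)*(24 + G) (u(G) = (G + 3)*(G + 6*4) = (3 + G)*(G + 24) = (3 + G)*(24 + G))
u(-484) + K(25) = (3 - 484)*(24 - 484) + 1/56 = -481*(-460) + 1/56 = 221260 + 1/56 = 12390561/56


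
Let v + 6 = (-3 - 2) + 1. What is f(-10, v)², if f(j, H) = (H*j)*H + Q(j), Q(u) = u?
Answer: 1020100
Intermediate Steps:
v = -10 (v = -6 + ((-3 - 2) + 1) = -6 + (-5 + 1) = -6 - 4 = -10)
f(j, H) = j + j*H² (f(j, H) = (H*j)*H + j = j*H² + j = j + j*H²)
f(-10, v)² = (-10*(1 + (-10)²))² = (-10*(1 + 100))² = (-10*101)² = (-1010)² = 1020100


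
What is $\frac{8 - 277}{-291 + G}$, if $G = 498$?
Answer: $- \frac{269}{207} \approx -1.2995$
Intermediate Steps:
$\frac{8 - 277}{-291 + G} = \frac{8 - 277}{-291 + 498} = - \frac{269}{207}$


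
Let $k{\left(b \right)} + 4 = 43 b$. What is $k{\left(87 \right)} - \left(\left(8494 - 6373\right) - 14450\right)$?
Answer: $16066$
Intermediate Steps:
$k{\left(b \right)} = -4 + 43 b$
$k{\left(87 \right)} - \left(\left(8494 - 6373\right) - 14450\right) = \left(-4 + 43 \cdot 87\right) - \left(\left(8494 - 6373\right) - 14450\right) = \left(-4 + 3741\right) - \left(2121 - 14450\right) = 3737 - -12329 = 3737 + 12329 = 16066$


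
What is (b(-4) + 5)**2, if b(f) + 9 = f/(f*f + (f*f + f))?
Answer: 841/49 ≈ 17.163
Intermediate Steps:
b(f) = -9 + f/(f + 2*f**2) (b(f) = -9 + f/(f*f + (f*f + f)) = -9 + f/(f**2 + (f**2 + f)) = -9 + f/(f**2 + (f + f**2)) = -9 + f/(f + 2*f**2))
(b(-4) + 5)**2 = (2*(-4 - 9*(-4))/(1 + 2*(-4)) + 5)**2 = (2*(-4 + 36)/(1 - 8) + 5)**2 = (2*32/(-7) + 5)**2 = (2*(-1/7)*32 + 5)**2 = (-64/7 + 5)**2 = (-29/7)**2 = 841/49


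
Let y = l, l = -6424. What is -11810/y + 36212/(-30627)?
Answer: 64539491/98373924 ≈ 0.65606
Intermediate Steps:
y = -6424
-11810/y + 36212/(-30627) = -11810/(-6424) + 36212/(-30627) = -11810*(-1/6424) + 36212*(-1/30627) = 5905/3212 - 36212/30627 = 64539491/98373924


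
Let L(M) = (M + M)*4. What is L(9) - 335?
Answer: -263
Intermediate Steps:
L(M) = 8*M (L(M) = (2*M)*4 = 8*M)
L(9) - 335 = 8*9 - 335 = 72 - 335 = -263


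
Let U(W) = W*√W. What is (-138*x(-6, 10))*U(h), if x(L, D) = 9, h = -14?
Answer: 17388*I*√14 ≈ 65060.0*I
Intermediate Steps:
U(W) = W^(3/2)
(-138*x(-6, 10))*U(h) = (-138*9)*(-14)^(3/2) = -(-17388)*I*√14 = 17388*I*√14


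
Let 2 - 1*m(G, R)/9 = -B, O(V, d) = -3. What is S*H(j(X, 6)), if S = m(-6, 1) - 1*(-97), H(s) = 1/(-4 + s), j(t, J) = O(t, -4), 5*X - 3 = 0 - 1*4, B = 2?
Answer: -19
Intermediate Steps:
X = -⅕ (X = ⅗ + (0 - 1*4)/5 = ⅗ + (0 - 4)/5 = ⅗ + (⅕)*(-4) = ⅗ - ⅘ = -⅕ ≈ -0.20000)
j(t, J) = -3
m(G, R) = 36 (m(G, R) = 18 - (-9)*2 = 18 - 9*(-2) = 18 + 18 = 36)
S = 133 (S = 36 - 1*(-97) = 36 + 97 = 133)
S*H(j(X, 6)) = 133/(-4 - 3) = 133/(-7) = 133*(-⅐) = -19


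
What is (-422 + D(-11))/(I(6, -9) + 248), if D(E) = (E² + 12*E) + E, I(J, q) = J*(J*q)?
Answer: 111/19 ≈ 5.8421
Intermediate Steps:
I(J, q) = q*J²
D(E) = E² + 13*E
(-422 + D(-11))/(I(6, -9) + 248) = (-422 - 11*(13 - 11))/(-9*6² + 248) = (-422 - 11*2)/(-9*36 + 248) = (-422 - 22)/(-324 + 248) = -444/(-76) = -444*(-1/76) = 111/19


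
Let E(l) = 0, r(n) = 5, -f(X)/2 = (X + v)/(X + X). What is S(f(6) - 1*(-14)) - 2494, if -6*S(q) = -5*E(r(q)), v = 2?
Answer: -2494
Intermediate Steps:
f(X) = -(2 + X)/X (f(X) = -2*(X + 2)/(X + X) = -2*(2 + X)/(2*X) = -2*(2 + X)*1/(2*X) = -(2 + X)/X)
S(q) = 0 (S(q) = -(-5)*0/6 = -⅙*0 = 0)
S(f(6) - 1*(-14)) - 2494 = 0 - 2494 = -2494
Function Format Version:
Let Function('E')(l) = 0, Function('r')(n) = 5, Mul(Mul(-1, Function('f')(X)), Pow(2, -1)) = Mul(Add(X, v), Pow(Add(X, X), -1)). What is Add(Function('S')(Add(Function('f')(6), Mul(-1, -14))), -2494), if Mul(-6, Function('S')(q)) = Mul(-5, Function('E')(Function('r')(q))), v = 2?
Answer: -2494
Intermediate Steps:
Function('f')(X) = Mul(-1, Pow(X, -1), Add(2, X)) (Function('f')(X) = Mul(-2, Mul(Add(X, 2), Pow(Add(X, X), -1))) = Mul(-2, Mul(Add(2, X), Pow(Mul(2, X), -1))) = Mul(-2, Mul(Add(2, X), Mul(Rational(1, 2), Pow(X, -1)))) = Mul(-2, Mul(Rational(1, 2), Pow(X, -1), Add(2, X))) = Mul(-1, Pow(X, -1), Add(2, X)))
Function('S')(q) = 0 (Function('S')(q) = Mul(Rational(-1, 6), Mul(-5, 0)) = Mul(Rational(-1, 6), 0) = 0)
Add(Function('S')(Add(Function('f')(6), Mul(-1, -14))), -2494) = Add(0, -2494) = -2494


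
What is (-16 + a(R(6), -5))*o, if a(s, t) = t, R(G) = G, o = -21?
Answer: 441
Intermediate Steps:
(-16 + a(R(6), -5))*o = (-16 - 5)*(-21) = -21*(-21) = 441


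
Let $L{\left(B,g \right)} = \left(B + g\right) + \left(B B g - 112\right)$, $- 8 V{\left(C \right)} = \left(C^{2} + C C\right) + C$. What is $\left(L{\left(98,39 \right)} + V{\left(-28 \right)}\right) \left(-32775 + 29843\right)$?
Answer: $-1097707082$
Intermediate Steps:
$V{\left(C \right)} = - \frac{C^{2}}{4} - \frac{C}{8}$ ($V{\left(C \right)} = - \frac{\left(C^{2} + C C\right) + C}{8} = - \frac{\left(C^{2} + C^{2}\right) + C}{8} = - \frac{2 C^{2} + C}{8} = - \frac{C + 2 C^{2}}{8} = - \frac{C^{2}}{4} - \frac{C}{8}$)
$L{\left(B,g \right)} = -112 + B + g + g B^{2}$ ($L{\left(B,g \right)} = \left(B + g\right) + \left(B^{2} g - 112\right) = \left(B + g\right) + \left(g B^{2} - 112\right) = \left(B + g\right) + \left(-112 + g B^{2}\right) = -112 + B + g + g B^{2}$)
$\left(L{\left(98,39 \right)} + V{\left(-28 \right)}\right) \left(-32775 + 29843\right) = \left(\left(-112 + 98 + 39 + 39 \cdot 98^{2}\right) - - \frac{7 \left(1 + 2 \left(-28\right)\right)}{2}\right) \left(-32775 + 29843\right) = \left(\left(-112 + 98 + 39 + 39 \cdot 9604\right) - - \frac{7 \left(1 - 56\right)}{2}\right) \left(-2932\right) = \left(\left(-112 + 98 + 39 + 374556\right) - \left(- \frac{7}{2}\right) \left(-55\right)\right) \left(-2932\right) = \left(374581 - \frac{385}{2}\right) \left(-2932\right) = \frac{748777}{2} \left(-2932\right) = -1097707082$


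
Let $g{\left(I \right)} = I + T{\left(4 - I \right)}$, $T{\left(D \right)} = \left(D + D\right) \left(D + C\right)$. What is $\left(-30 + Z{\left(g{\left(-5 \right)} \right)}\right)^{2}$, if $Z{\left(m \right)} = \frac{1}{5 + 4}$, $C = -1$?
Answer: $\frac{72361}{81} \approx 893.35$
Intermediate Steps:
$T{\left(D \right)} = 2 D \left(-1 + D\right)$ ($T{\left(D \right)} = \left(D + D\right) \left(D - 1\right) = 2 D \left(-1 + D\right)$)
$g{\left(I \right)} = I + 2 \left(3 - I\right) \left(4 - I\right)$ ($g{\left(I \right)} = I + 2 \left(4 - I\right) \left(-1 - \left(-4 + I\right)\right) = I + 2 \left(4 - I\right) \left(3 - I\right) = I + 2 \left(3 - I\right) \left(4 - I\right)$)
$Z{\left(m \right)} = \frac{1}{9}$
$\left(-30 + Z{\left(g{\left(-5 \right)} \right)}\right)^{2} = \left(-30 + \frac{1}{9}\right)^{2} = \left(- \frac{269}{9}\right)^{2} = \frac{72361}{81}$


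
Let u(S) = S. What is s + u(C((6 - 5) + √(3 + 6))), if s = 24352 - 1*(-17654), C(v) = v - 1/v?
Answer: 168039/4 ≈ 42010.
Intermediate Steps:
s = 42006 (s = 24352 + 17654 = 42006)
s + u(C((6 - 5) + √(3 + 6))) = 42006 + (((6 - 5) + √(3 + 6)) - 1/((6 - 5) + √(3 + 6))) = 42006 + ((1 + √9) - 1/(1 + √9)) = 42006 + ((1 + 3) - 1/(1 + 3)) = 42006 + (4 - 1/4) = 42006 + (4 - 1*¼) = 42006 + (4 - ¼) = 42006 + 15/4 = 168039/4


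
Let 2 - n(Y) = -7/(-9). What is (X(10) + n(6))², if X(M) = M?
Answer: 10201/81 ≈ 125.94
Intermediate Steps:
n(Y) = 11/9 (n(Y) = 2 - (-7)/(-9) = 2 - (-7)*(-1)/9 = 2 - 1*7/9 = 2 - 7/9 = 11/9)
(X(10) + n(6))² = (10 + 11/9)² = (101/9)² = 10201/81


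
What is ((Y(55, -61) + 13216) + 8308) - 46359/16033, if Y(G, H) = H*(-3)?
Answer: 347981972/16033 ≈ 21704.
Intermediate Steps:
Y(G, H) = -3*H
((Y(55, -61) + 13216) + 8308) - 46359/16033 = ((-3*(-61) + 13216) + 8308) - 46359/16033 = ((183 + 13216) + 8308) - 46359*1/16033 = (13399 + 8308) - 46359/16033 = 21707 - 46359/16033 = 347981972/16033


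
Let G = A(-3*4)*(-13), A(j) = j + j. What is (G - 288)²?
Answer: 576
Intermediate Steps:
A(j) = 2*j
G = 312 (G = (2*(-3*4))*(-13) = (2*(-12))*(-13) = -24*(-13) = 312)
(G - 288)² = (312 - 288)² = 24² = 576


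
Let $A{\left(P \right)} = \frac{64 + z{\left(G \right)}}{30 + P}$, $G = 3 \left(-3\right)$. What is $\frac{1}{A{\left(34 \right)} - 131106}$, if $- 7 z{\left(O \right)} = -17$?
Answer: $- \frac{448}{58735023} \approx -7.6275 \cdot 10^{-6}$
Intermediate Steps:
$G = -9$
$z{\left(O \right)} = \frac{17}{7}$ ($z{\left(O \right)} = \left(- \frac{1}{7}\right) \left(-17\right) = \frac{17}{7}$)
$A{\left(P \right)} = \frac{465}{7 \left(30 + P\right)}$ ($A{\left(P \right)} = \frac{64 + \frac{17}{7}}{30 + P} = \frac{465}{7 \left(30 + P\right)}$)
$\frac{1}{A{\left(34 \right)} - 131106} = \frac{1}{\frac{465}{7 \left(30 + 34\right)} - 131106} = \frac{1}{\frac{465}{7 \cdot 64} - 131106} = \frac{1}{\frac{465}{7} \cdot \frac{1}{64} - 131106} = \frac{1}{\frac{465}{448} - 131106} = \frac{1}{- \frac{58735023}{448}} = - \frac{448}{58735023}$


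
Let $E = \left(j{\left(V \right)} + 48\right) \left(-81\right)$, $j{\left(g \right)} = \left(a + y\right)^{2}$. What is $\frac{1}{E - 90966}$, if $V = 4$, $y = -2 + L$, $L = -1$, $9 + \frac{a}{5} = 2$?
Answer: $- \frac{1}{211818} \approx -4.721 \cdot 10^{-6}$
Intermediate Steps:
$a = -35$ ($a = -45 + 5 \cdot 2 = -45 + 10 = -35$)
$y = -3$ ($y = -2 - 1 = -3$)
$j{\left(g \right)} = 1444$ ($j{\left(g \right)} = \left(-35 - 3\right)^{2} = \left(-38\right)^{2} = 1444$)
$E = -120852$ ($E = \left(1444 + 48\right) \left(-81\right) = 1492 \left(-81\right) = -120852$)
$\frac{1}{E - 90966} = \frac{1}{-120852 - 90966} = \frac{1}{-211818} = - \frac{1}{211818}$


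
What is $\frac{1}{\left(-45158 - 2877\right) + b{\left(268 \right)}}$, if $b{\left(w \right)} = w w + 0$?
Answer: $\frac{1}{23789} \approx 4.2036 \cdot 10^{-5}$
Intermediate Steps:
$b{\left(w \right)} = w^{2}$ ($b{\left(w \right)} = w^{2} + 0 = w^{2}$)
$\frac{1}{\left(-45158 - 2877\right) + b{\left(268 \right)}} = \frac{1}{\left(-45158 - 2877\right) + 268^{2}} = \frac{1}{\left(-45158 - 2877\right) + 71824} = \frac{1}{-48035 + 71824} = \frac{1}{23789}$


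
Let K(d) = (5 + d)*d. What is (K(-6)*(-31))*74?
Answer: -13764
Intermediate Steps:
K(d) = d*(5 + d)
(K(-6)*(-31))*74 = (-6*(5 - 6)*(-31))*74 = (-6*(-1)*(-31))*74 = (6*(-31))*74 = -186*74 = -13764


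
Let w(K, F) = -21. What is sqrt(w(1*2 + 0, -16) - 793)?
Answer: I*sqrt(814) ≈ 28.531*I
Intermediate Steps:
sqrt(w(1*2 + 0, -16) - 793) = sqrt(-21 - 793) = sqrt(-814) = I*sqrt(814)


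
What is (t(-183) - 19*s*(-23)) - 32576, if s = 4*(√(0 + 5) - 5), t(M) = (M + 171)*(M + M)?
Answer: -36924 + 1748*√5 ≈ -33015.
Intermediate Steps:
t(M) = 2*M*(171 + M) (t(M) = (171 + M)*(2*M) = 2*M*(171 + M))
s = -20 + 4*√5 (s = 4*(√5 - 5) = 4*(-5 + √5) = -20 + 4*√5 ≈ -11.056)
(t(-183) - 19*s*(-23)) - 32576 = (2*(-183)*(171 - 183) - 19*(-20 + 4*√5)*(-23)) - 32576 = (2*(-183)*(-12) + (380 - 76*√5)*(-23)) - 32576 = (4392 + (-8740 + 1748*√5)) - 32576 = (-4348 + 1748*√5) - 32576 = -36924 + 1748*√5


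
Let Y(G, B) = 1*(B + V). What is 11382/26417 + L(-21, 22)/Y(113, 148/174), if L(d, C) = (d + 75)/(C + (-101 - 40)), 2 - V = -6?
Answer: 459412797/1210294855 ≈ 0.37959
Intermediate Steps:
V = 8 (V = 2 - 1*(-6) = 2 + 6 = 8)
L(d, C) = (75 + d)/(-141 + C) (L(d, C) = (75 + d)/(C - 141) = (75 + d)/(-141 + C))
Y(G, B) = 8 + B (Y(G, B) = 1*(B + 8) = 1*(8 + B) = 8 + B)
11382/26417 + L(-21, 22)/Y(113, 148/174) = 11382/26417 + ((75 - 21)/(-141 + 22))/(8 + 148/174) = 11382*(1/26417) + (54/(-119))/(8 + 148*(1/174)) = 11382/26417 + (-1/119*54)/(8 + 74/87) = 11382/26417 - 54/(119*770/87) = 11382/26417 - 54/119*87/770 = 11382/26417 - 2349/45815 = 459412797/1210294855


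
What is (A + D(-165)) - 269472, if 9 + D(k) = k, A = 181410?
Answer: -88236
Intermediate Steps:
D(k) = -9 + k
(A + D(-165)) - 269472 = (181410 + (-9 - 165)) - 269472 = (181410 - 174) - 269472 = 181236 - 269472 = -88236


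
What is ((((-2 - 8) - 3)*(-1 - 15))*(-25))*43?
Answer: -223600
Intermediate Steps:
((((-2 - 8) - 3)*(-1 - 15))*(-25))*43 = (((-10 - 3)*(-16))*(-25))*43 = (-13*(-16)*(-25))*43 = (208*(-25))*43 = -5200*43 = -223600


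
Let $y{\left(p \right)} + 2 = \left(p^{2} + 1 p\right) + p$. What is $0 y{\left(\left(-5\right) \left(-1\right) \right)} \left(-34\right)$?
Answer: $0$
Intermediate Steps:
$y{\left(p \right)} = -2 + p^{2} + 2 p$ ($y{\left(p \right)} = -2 + \left(\left(p^{2} + 1 p\right) + p\right) = -2 + \left(\left(p^{2} + p\right) + p\right) = -2 + \left(\left(p + p^{2}\right) + p\right) = -2 + \left(p^{2} + 2 p\right) = -2 + p^{2} + 2 p$)
$0 y{\left(\left(-5\right) \left(-1\right) \right)} \left(-34\right) = 0 \left(-2 + \left(\left(-5\right) \left(-1\right)\right)^{2} + 2 \left(\left(-5\right) \left(-1\right)\right)\right) \left(-34\right) = 0 \left(-2 + 5^{2} + 2 \cdot 5\right) \left(-34\right) = 0 \left(-2 + 25 + 10\right) \left(-34\right) = 0 \cdot 33 \left(-34\right) = 0 \left(-34\right) = 0$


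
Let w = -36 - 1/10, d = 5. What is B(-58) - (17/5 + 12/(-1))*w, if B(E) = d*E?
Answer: -30023/50 ≈ -600.46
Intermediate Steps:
B(E) = 5*E
w = -361/10 (w = -36 - 1*⅒ = -36 - ⅒ = -361/10 ≈ -36.100)
B(-58) - (17/5 + 12/(-1))*w = 5*(-58) - (17/5 + 12/(-1))*(-361)/10 = -290 - (17*(⅕) + 12*(-1))*(-361)/10 = -290 - (17/5 - 12)*(-361)/10 = -290 - (-43)*(-361)/(5*10) = -290 - 1*15523/50 = -290 - 15523/50 = -30023/50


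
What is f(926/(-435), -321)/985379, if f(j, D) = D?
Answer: -321/985379 ≈ -0.00032576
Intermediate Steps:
f(926/(-435), -321)/985379 = -321/985379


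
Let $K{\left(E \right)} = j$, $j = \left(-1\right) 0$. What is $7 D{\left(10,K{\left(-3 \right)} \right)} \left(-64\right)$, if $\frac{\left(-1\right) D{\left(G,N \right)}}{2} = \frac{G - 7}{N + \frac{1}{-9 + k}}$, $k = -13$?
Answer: $-59136$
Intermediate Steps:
$j = 0$
$K{\left(E \right)} = 0$
$D{\left(G,N \right)} = - \frac{2 \left(-7 + G\right)}{- \frac{1}{22} + N}$ ($D{\left(G,N \right)} = - 2 \frac{G - 7}{N + \frac{1}{-9 - 13}} = - 2 \frac{-7 + G}{N + \frac{1}{-22}} = - 2 \frac{-7 + G}{N - \frac{1}{22}} = - 2 \frac{-7 + G}{- \frac{1}{22} + N} = - \frac{2 \left(-7 + G\right)}{- \frac{1}{22} + N}$)
$7 D{\left(10,K{\left(-3 \right)} \right)} \left(-64\right) = 7 \frac{44 \left(-7 + 10\right)}{1 - 0} \left(-64\right) = 7 \cdot 44 \frac{1}{1 + 0} \cdot 3 \left(-64\right) = 7 \cdot 44 \cdot 1^{-1} \cdot 3 \left(-64\right) = 7 \cdot 44 \cdot 1 \cdot 3 \left(-64\right) = 7 \cdot 132 \left(-64\right) = 924 \left(-64\right) = -59136$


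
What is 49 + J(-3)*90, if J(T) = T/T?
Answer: 139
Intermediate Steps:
J(T) = 1
49 + J(-3)*90 = 49 + 1*90 = 49 + 90 = 139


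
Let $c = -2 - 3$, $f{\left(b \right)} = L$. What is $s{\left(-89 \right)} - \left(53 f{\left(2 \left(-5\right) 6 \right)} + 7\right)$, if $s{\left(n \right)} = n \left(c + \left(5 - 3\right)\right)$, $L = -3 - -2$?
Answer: $313$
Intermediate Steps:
$L = -1$ ($L = -3 + 2 = -1$)
$f{\left(b \right)} = -1$
$c = -5$ ($c = -2 - 3 = -5$)
$s{\left(n \right)} = - 3 n$ ($s{\left(n \right)} = n \left(-5 + \left(5 - 3\right)\right) = n \left(-5 + 2\right) = n \left(-3\right) = - 3 n$)
$s{\left(-89 \right)} - \left(53 f{\left(2 \left(-5\right) 6 \right)} + 7\right) = \left(-3\right) \left(-89\right) - \left(53 \left(-1\right) + 7\right) = 267 - \left(-53 + 7\right) = 267 - -46 = 267 + 46 = 313$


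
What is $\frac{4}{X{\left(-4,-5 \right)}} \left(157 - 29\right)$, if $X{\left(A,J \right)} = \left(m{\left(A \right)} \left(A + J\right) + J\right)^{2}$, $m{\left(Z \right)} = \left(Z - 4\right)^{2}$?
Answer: $\frac{512}{337561} \approx 0.0015168$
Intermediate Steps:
$m{\left(Z \right)} = \left(-4 + Z\right)^{2}$
$X{\left(A,J \right)} = \left(J + \left(-4 + A\right)^{2} \left(A + J\right)\right)^{2}$ ($X{\left(A,J \right)} = \left(\left(-4 + A\right)^{2} \left(A + J\right) + J\right)^{2} = \left(J + \left(-4 + A\right)^{2} \left(A + J\right)\right)^{2}$)
$\frac{4}{X{\left(-4,-5 \right)}} \left(157 - 29\right) = \frac{4}{\left(-5 - 4 \left(-4 - 4\right)^{2} - 5 \left(-4 - 4\right)^{2}\right)^{2}} \left(157 - 29\right) = \frac{4}{\left(-5 - 4 \left(-8\right)^{2} - 5 \left(-8\right)^{2}\right)^{2}} \left(157 - 29\right) = \frac{4}{\left(-5 - 256 - 320\right)^{2}} \cdot 128 = \frac{4}{\left(-581\right)^{2}} \cdot 128 = \frac{4}{337561} \cdot 128 = \frac{512}{337561}$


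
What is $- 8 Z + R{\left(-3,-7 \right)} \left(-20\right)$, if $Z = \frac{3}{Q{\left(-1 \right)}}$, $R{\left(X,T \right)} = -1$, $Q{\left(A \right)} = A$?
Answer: $44$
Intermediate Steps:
$Z = -3$ ($Z = \frac{3}{-1} = 3 \left(-1\right) = -3$)
$- 8 Z + R{\left(-3,-7 \right)} \left(-20\right) = \left(-8\right) \left(-3\right) - -20 = 24 + 20 = 44$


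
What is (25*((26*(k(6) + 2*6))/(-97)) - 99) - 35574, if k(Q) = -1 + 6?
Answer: -3471331/97 ≈ -35787.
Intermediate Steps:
k(Q) = 5
(25*((26*(k(6) + 2*6))/(-97)) - 99) - 35574 = (25*((26*(5 + 2*6))/(-97)) - 99) - 35574 = (25*((26*(5 + 12))*(-1/97)) - 99) - 35574 = (25*((26*17)*(-1/97)) - 99) - 35574 = (25*(442*(-1/97)) - 99) - 35574 = (25*(-442/97) - 99) - 35574 = (-11050/97 - 99) - 35574 = -20653/97 - 35574 = -3471331/97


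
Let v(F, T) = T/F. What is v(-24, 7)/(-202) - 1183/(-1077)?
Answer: 1914241/1740432 ≈ 1.0999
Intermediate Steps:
v(-24, 7)/(-202) - 1183/(-1077) = (7/(-24))/(-202) - 1183/(-1077) = (7*(-1/24))*(-1/202) - 1183*(-1/1077) = -7/24*(-1/202) + 1183/1077 = 7/4848 + 1183/1077 = 1914241/1740432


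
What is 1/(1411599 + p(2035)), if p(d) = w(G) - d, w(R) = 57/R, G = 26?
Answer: 26/36648721 ≈ 7.0944e-7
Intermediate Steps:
p(d) = 57/26 - d
1/(1411599 + p(2035)) = 1/(1411599 + (57/26 - 1*2035)) = 1/(1411599 + (57/26 - 2035)) = 1/(1411599 - 52853/26) = 1/(36648721/26) = 26/36648721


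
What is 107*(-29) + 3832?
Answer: 729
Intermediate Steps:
107*(-29) + 3832 = -3103 + 3832 = 729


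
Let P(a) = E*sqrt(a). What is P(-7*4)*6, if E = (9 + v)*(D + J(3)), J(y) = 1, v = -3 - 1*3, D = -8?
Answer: -252*I*sqrt(7) ≈ -666.73*I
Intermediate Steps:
v = -6 (v = -3 - 3 = -6)
E = -21 (E = (9 - 6)*(-8 + 1) = 3*(-7) = -21)
P(a) = -21*sqrt(a)
P(-7*4)*6 = -21*2*I*sqrt(7)*6 = -42*I*sqrt(7)*6 = -252*I*sqrt(7)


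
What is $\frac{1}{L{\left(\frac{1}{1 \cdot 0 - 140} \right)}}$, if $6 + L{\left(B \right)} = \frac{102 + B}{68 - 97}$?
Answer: $- \frac{4060}{38639} \approx -0.10508$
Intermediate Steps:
$L{\left(B \right)} = - \frac{276}{29} - \frac{B}{29}$ ($L{\left(B \right)} = -6 + \frac{102 + B}{68 - 97} = -6 + \frac{102 + B}{-29} = -6 + \left(102 + B\right) \left(- \frac{1}{29}\right) = -6 - \left(\frac{102}{29} + \frac{B}{29}\right) = - \frac{276}{29} - \frac{B}{29}$)
$\frac{1}{L{\left(\frac{1}{1 \cdot 0 - 140} \right)}} = \frac{1}{- \frac{276}{29} - \frac{1}{29 \left(1 \cdot 0 - 140\right)}} = \frac{1}{- \frac{276}{29} - \frac{1}{29 \left(0 - 140\right)}} = \frac{1}{- \frac{276}{29} - \frac{1}{29 \left(-140\right)}} = \frac{1}{- \frac{276}{29} - - \frac{1}{4060}} = \frac{1}{- \frac{276}{29} + \frac{1}{4060}} = \frac{1}{- \frac{38639}{4060}} = - \frac{4060}{38639}$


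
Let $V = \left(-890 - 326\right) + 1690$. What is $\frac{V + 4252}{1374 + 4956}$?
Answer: $\frac{2363}{3165} \approx 0.7466$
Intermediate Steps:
$V = 474$ ($V = -1216 + 1690 = 474$)
$\frac{V + 4252}{1374 + 4956} = \frac{474 + 4252}{1374 + 4956} = \frac{4726}{6330} = 4726 \cdot \frac{1}{6330} = \frac{2363}{3165}$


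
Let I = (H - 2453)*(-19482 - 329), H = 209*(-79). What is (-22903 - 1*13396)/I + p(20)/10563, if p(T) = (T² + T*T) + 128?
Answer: 348262279775/3968474777652 ≈ 0.087757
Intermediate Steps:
H = -16511
p(T) = 128 + 2*T² (p(T) = (T² + T²) + 128 = 2*T² + 128 = 128 + 2*T²)
I = 375695804 (I = (-16511 - 2453)*(-19482 - 329) = -18964*(-19811) = 375695804)
(-22903 - 1*13396)/I + p(20)/10563 = (-22903 - 1*13396)/375695804 + (128 + 2*20²)/10563 = (-22903 - 13396)*(1/375695804) + (128 + 2*400)*(1/10563) = -36299*1/375695804 + (128 + 800)*(1/10563) = -36299/375695804 + 928*(1/10563) = -36299/375695804 + 928/10563 = 348262279775/3968474777652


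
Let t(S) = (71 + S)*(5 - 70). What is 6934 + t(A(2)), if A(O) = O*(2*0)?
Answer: 2319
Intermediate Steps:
A(O) = 0 (A(O) = O*0 = 0)
t(S) = -4615 - 65*S (t(S) = (71 + S)*(-65) = -4615 - 65*S)
6934 + t(A(2)) = 6934 + (-4615 - 65*0) = 6934 + (-4615 + 0) = 6934 - 4615 = 2319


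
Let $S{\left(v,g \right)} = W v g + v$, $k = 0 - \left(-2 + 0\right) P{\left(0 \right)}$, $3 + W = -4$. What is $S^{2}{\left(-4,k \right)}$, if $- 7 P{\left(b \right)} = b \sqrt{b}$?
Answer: $16$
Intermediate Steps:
$W = -7$ ($W = -3 - 4 = -7$)
$P{\left(b \right)} = - \frac{b^{\frac{3}{2}}}{7}$ ($P{\left(b \right)} = - \frac{b \sqrt{b}}{7} = - \frac{b^{\frac{3}{2}}}{7}$)
$k = 0$ ($k = 0 - \left(-2 + 0\right) \left(- \frac{0^{\frac{3}{2}}}{7}\right) = 0 - - 2 \left(\left(- \frac{1}{7}\right) 0\right) = 0 - \left(-2\right) 0 = 0 - 0 = 0 + 0 = 0$)
$S{\left(v,g \right)} = v - 7 g v$ ($S{\left(v,g \right)} = - 7 v g + v = - 7 g v + v = v - 7 g v$)
$S^{2}{\left(-4,k \right)} = \left(- 4 \left(1 - 0\right)\right)^{2} = \left(- 4 \left(1 + 0\right)\right)^{2} = \left(\left(-4\right) 1\right)^{2} = \left(-4\right)^{2} = 16$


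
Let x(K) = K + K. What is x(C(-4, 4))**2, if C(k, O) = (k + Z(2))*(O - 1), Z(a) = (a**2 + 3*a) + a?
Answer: 2304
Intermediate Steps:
Z(a) = a**2 + 4*a
C(k, O) = (-1 + O)*(12 + k) (C(k, O) = (k + 2*(4 + 2))*(O - 1) = (k + 2*6)*(-1 + O) = (k + 12)*(-1 + O) = (12 + k)*(-1 + O) = (-1 + O)*(12 + k))
x(K) = 2*K
x(C(-4, 4))**2 = (2*(-12 - 1*(-4) + 12*4 + 4*(-4)))**2 = (2*(-12 + 4 + 48 - 16))**2 = (2*24)**2 = 48**2 = 2304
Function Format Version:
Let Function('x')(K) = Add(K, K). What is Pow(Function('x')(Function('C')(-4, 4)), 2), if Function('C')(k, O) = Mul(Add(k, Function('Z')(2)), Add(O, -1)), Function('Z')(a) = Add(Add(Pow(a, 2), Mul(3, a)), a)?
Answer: 2304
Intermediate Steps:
Function('Z')(a) = Add(Pow(a, 2), Mul(4, a))
Function('C')(k, O) = Mul(Add(-1, O), Add(12, k)) (Function('C')(k, O) = Mul(Add(k, Mul(2, Add(4, 2))), Add(O, -1)) = Mul(Add(k, Mul(2, 6)), Add(-1, O)) = Mul(Add(k, 12), Add(-1, O)) = Mul(Add(12, k), Add(-1, O)) = Mul(Add(-1, O), Add(12, k)))
Function('x')(K) = Mul(2, K)
Pow(Function('x')(Function('C')(-4, 4)), 2) = Pow(Mul(2, Add(-12, Mul(-1, -4), Mul(12, 4), Mul(4, -4))), 2) = Pow(Mul(2, Add(-12, 4, 48, -16)), 2) = Pow(Mul(2, 24), 2) = Pow(48, 2) = 2304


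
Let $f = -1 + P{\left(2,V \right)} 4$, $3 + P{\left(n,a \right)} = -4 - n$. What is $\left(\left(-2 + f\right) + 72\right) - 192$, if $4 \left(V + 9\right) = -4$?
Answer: $-159$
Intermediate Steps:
$V = -10$ ($V = -9 + \frac{1}{4} \left(-4\right) = -9 - 1 = -10$)
$P{\left(n,a \right)} = -7 - n$ ($P{\left(n,a \right)} = -3 - \left(4 + n\right) = -7 - n$)
$f = -37$ ($f = -1 + \left(-7 - 2\right) 4 = -1 - 36 = -37$)
$\left(\left(-2 + f\right) + 72\right) - 192 = \left(\left(-2 - 37\right) + 72\right) - 192 = \left(-39 + 72\right) - 192 = 33 - 192 = -159$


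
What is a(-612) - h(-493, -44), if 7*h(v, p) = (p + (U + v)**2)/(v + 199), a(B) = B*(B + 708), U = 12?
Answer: -120680299/2058 ≈ -58640.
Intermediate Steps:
a(B) = B*(708 + B)
h(v, p) = (p + (12 + v)**2)/(7*(199 + v)) (h(v, p) = ((p + (12 + v)**2)/(v + 199))/7 = ((p + (12 + v)**2)/(199 + v))/7 = (p + (12 + v)**2)/(7*(199 + v)))
a(-612) - h(-493, -44) = -612*(708 - 612) - (-44 + (12 - 493)**2)/(7*(199 - 493)) = -612*96 - (-44 + (-481)**2)/(7*(-294)) = -58752 - (-1)*(-44 + 231361)/(7*294) = -58752 - (-1)*231317/(7*294) = -58752 - 1*(-231317/2058) = -58752 + 231317/2058 = -120680299/2058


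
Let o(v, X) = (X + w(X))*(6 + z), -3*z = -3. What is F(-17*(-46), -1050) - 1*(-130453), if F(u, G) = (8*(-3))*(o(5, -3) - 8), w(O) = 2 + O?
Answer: 131317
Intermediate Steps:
z = 1 (z = -⅓*(-3) = 1)
o(v, X) = 14 + 14*X (o(v, X) = (X + (2 + X))*(6 + 1) = (2 + 2*X)*7 = 14 + 14*X)
F(u, G) = 864 (F(u, G) = (8*(-3))*((14 + 14*(-3)) - 8) = -24*((14 - 42) - 8) = -24*(-28 - 8) = -24*(-36) = 864)
F(-17*(-46), -1050) - 1*(-130453) = 864 - 1*(-130453) = 864 + 130453 = 131317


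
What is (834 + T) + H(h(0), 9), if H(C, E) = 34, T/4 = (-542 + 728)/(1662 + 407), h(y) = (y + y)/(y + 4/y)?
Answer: 1796636/2069 ≈ 868.36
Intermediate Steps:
h(y) = 2*y/(y + 4/y) (h(y) = (2*y)/(y + 4/y) = 2*y/(y + 4/y))
T = 744/2069 (T = 4*((-542 + 728)/(1662 + 407)) = 4*(186/2069) = 744/2069 ≈ 0.35959)
(834 + T) + H(h(0), 9) = (834 + 744/2069) + 34 = 1726290/2069 + 34 = 1796636/2069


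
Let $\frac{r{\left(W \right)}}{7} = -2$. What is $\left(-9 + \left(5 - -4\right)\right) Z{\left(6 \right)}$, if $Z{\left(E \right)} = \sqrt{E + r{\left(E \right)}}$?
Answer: $0$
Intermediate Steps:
$r{\left(W \right)} = -14$ ($r{\left(W \right)} = 7 \left(-2\right) = -14$)
$Z{\left(E \right)} = \sqrt{-14 + E}$ ($Z{\left(E \right)} = \sqrt{E - 14} = \sqrt{-14 + E}$)
$\left(-9 + \left(5 - -4\right)\right) Z{\left(6 \right)} = \left(-9 + \left(5 - -4\right)\right) \sqrt{-14 + 6} = \left(-9 + \left(5 + 4\right)\right) \sqrt{-8} = \left(-9 + 9\right) 2 i \sqrt{2} = 0 \cdot 2 i \sqrt{2} = 0$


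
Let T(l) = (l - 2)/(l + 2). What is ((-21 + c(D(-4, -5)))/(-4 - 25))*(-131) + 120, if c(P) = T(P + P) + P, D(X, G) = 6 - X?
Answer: 23608/319 ≈ 74.006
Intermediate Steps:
T(l) = (-2 + l)/(2 + l)
c(P) = P + (-2 + 2*P)/(2 + 2*P) (c(P) = (-2 + (P + P))/(2 + (P + P)) + P = (-2 + 2*P)/(2 + 2*P) + P = P + (-2 + 2*P)/(2 + 2*P))
((-21 + c(D(-4, -5)))/(-4 - 25))*(-131) + 120 = ((-21 + (-1 + (6 - 1*(-4)) + (6 - 1*(-4))*(1 + (6 - 1*(-4))))/(1 + (6 - 1*(-4))))/(-4 - 25))*(-131) + 120 = ((-21 + (-1 + (6 + 4) + (6 + 4)*(1 + (6 + 4)))/(1 + (6 + 4)))/(-29))*(-131) + 120 = ((-21 + (-1 + 10 + 10*(1 + 10))/(1 + 10))*(-1/29))*(-131) + 120 = ((-21 + (-1 + 10 + 10*11)/11)*(-1/29))*(-131) + 120 = ((-21 + (-1 + 10 + 110)/11)*(-1/29))*(-131) + 120 = ((-21 + (1/11)*119)*(-1/29))*(-131) + 120 = ((-21 + 119/11)*(-1/29))*(-131) + 120 = -112/11*(-1/29)*(-131) + 120 = (112/319)*(-131) + 120 = -14672/319 + 120 = 23608/319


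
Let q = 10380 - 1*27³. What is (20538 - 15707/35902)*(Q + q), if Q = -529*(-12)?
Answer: -2178838426395/35902 ≈ -6.0689e+7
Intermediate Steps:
Q = 6348
q = -9303 (q = 10380 - 1*19683 = 10380 - 19683 = -9303)
(20538 - 15707/35902)*(Q + q) = (20538 - 15707/35902)*(6348 - 9303) = (20538 - 15707*1/35902)*(-2955) = (20538 - 15707/35902)*(-2955) = (737339569/35902)*(-2955) = -2178838426395/35902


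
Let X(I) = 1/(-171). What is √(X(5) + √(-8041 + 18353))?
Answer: √(-19 + 6498*√2578)/57 ≈ 10.077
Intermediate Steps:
X(I) = -1/171
√(X(5) + √(-8041 + 18353)) = √(-1/171 + √(-8041 + 18353)) = √(-1/171 + √10312) = √(-1/171 + 2*√2578)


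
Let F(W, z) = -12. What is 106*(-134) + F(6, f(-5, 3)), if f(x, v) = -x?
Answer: -14216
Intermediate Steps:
106*(-134) + F(6, f(-5, 3)) = 106*(-134) - 12 = -14204 - 12 = -14216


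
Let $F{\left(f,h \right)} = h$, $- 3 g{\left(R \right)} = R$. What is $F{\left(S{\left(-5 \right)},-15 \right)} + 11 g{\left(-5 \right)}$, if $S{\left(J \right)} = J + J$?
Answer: $\frac{10}{3} \approx 3.3333$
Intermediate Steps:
$g{\left(R \right)} = - \frac{R}{3}$
$S{\left(J \right)} = 2 J$
$F{\left(S{\left(-5 \right)},-15 \right)} + 11 g{\left(-5 \right)} = -15 + 11 \left(\left(- \frac{1}{3}\right) \left(-5\right)\right) = -15 + 11 \cdot \frac{5}{3} = -15 + \frac{55}{3} = \frac{10}{3}$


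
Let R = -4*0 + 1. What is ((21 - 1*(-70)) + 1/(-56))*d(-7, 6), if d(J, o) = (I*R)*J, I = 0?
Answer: 0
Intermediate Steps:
R = 1 (R = 0 + 1 = 1)
d(J, o) = 0 (d(J, o) = (0*1)*J = 0*J = 0)
((21 - 1*(-70)) + 1/(-56))*d(-7, 6) = ((21 - 1*(-70)) + 1/(-56))*0 = ((21 + 70) - 1/56)*0 = (91 - 1/56)*0 = (5095/56)*0 = 0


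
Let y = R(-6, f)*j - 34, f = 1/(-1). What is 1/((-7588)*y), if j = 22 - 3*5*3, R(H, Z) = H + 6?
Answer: 1/257992 ≈ 3.8761e-6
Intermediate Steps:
f = -1 (f = 1*(-1) = -1)
R(H, Z) = 6 + H
j = -23 (j = 22 - 15*3 = 22 - 45 = -23)
y = -34 (y = (6 - 6)*(-23) - 34 = 0*(-23) - 34 = 0 - 34 = -34)
1/((-7588)*y) = 1/(-7588*(-34)) = -1/7588*(-1/34) = 1/257992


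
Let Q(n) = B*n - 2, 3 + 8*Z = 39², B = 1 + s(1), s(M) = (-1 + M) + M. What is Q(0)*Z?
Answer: -759/2 ≈ -379.50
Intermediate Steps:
s(M) = -1 + 2*M
B = 2 (B = 1 + (-1 + 2*1) = 1 + (-1 + 2) = 1 + 1 = 2)
Z = 759/4 (Z = -3/8 + (⅛)*39² = -3/8 + (⅛)*1521 = -3/8 + 1521/8 = 759/4 ≈ 189.75)
Q(n) = -2 + 2*n (Q(n) = 2*n - 2 = -2 + 2*n)
Q(0)*Z = (-2 + 2*0)*(759/4) = (-2 + 0)*(759/4) = -2*759/4 = -759/2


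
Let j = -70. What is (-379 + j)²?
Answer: 201601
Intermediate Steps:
(-379 + j)² = (-379 - 70)² = (-449)² = 201601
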